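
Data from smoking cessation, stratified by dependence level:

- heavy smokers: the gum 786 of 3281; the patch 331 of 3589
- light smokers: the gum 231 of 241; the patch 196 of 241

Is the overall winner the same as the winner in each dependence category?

Heavy smokers: the gum 786/3281 = 24.0%, the patch 331/3589 = 9.2% → the gum
Light smokers: the gum 231/241 = 95.9%, the patch 196/241 = 81.3% → the gum
Overall: the gum 1017/3522 = 28.9%, the patch 527/3830 = 13.8% → the gum
The gum wins overall and in every dependence group — no reversal.

Yes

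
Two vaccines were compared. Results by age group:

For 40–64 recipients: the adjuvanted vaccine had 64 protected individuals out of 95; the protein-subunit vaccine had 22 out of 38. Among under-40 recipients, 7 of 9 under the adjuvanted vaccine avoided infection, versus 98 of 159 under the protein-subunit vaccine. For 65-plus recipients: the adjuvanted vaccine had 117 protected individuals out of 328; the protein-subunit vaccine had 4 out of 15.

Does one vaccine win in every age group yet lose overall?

40–64: the adjuvanted vaccine 64/95 = 67.4%, the protein-subunit vaccine 22/38 = 57.9% → the adjuvanted vaccine
Under-40: the adjuvanted vaccine 7/9 = 77.8%, the protein-subunit vaccine 98/159 = 61.6% → the adjuvanted vaccine
65-plus: the adjuvanted vaccine 117/328 = 35.7%, the protein-subunit vaccine 4/15 = 26.7% → the adjuvanted vaccine
Overall: the adjuvanted vaccine 188/432 = 43.5%, the protein-subunit vaccine 124/212 = 58.5% → the protein-subunit vaccine
The adjuvanted vaccine wins each age group but the protein-subunit vaccine wins overall — the comparison reverses. The adjuvanted vaccine's recipients skew toward 65-plus, which has a lower base rate.

Yes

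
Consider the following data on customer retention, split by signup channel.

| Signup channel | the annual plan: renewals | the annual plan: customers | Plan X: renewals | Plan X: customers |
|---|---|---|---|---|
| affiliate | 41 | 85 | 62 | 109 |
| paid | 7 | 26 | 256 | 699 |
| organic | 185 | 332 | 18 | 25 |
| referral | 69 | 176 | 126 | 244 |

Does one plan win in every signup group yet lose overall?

Affiliate: the annual plan 41/85 = 48.2%, Plan X 62/109 = 56.9% → Plan X
Paid: the annual plan 7/26 = 26.9%, Plan X 256/699 = 36.6% → Plan X
Organic: the annual plan 185/332 = 55.7%, Plan X 18/25 = 72.0% → Plan X
Referral: the annual plan 69/176 = 39.2%, Plan X 126/244 = 51.6% → Plan X
Overall: the annual plan 302/619 = 48.8%, Plan X 462/1077 = 42.9% → the annual plan
Plan X wins each signup group but the annual plan wins overall — the comparison reverses. Plan X's customers skew toward paid, which has a lower base rate.

Yes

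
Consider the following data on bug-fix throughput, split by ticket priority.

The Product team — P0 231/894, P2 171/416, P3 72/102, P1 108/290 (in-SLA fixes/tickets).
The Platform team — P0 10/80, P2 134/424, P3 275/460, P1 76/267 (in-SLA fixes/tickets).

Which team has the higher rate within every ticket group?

P0: the Product team 231/894 = 25.8%, the Platform team 10/80 = 12.5% → the Product team
P2: the Product team 171/416 = 41.1%, the Platform team 134/424 = 31.6% → the Product team
P3: the Product team 72/102 = 70.6%, the Platform team 275/460 = 59.8% → the Product team
P1: the Product team 108/290 = 37.2%, the Platform team 76/267 = 28.5% → the Product team
The Product team has the higher rate in all 4 groups.

the Product team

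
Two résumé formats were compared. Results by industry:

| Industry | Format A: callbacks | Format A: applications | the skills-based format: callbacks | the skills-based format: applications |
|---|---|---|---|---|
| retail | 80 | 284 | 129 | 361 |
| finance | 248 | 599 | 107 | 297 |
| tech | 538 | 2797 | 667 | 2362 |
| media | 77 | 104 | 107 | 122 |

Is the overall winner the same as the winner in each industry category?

No

Retail: Format A 80/284 = 28.2%, the skills-based format 129/361 = 35.7% → the skills-based format
Finance: Format A 248/599 = 41.4%, the skills-based format 107/297 = 36.0% → Format A
Tech: Format A 538/2797 = 19.2%, the skills-based format 667/2362 = 28.2% → the skills-based format
Media: Format A 77/104 = 74.0%, the skills-based format 107/122 = 87.7% → the skills-based format
Overall: Format A 943/3784 = 24.9%, the skills-based format 1010/3142 = 32.1% → the skills-based format
Neither sweeps: Format A wins 1 of 4 groups, the skills-based format wins 3. The skills-based format wins overall but not every group — no Simpson reversal.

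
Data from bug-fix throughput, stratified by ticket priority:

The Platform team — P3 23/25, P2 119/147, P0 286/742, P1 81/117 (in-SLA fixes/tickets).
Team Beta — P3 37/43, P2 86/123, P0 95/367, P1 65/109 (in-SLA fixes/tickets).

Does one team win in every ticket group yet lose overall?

P3: the Platform team 23/25 = 92.0%, Team Beta 37/43 = 86.0% → the Platform team
P2: the Platform team 119/147 = 81.0%, Team Beta 86/123 = 69.9% → the Platform team
P0: the Platform team 286/742 = 38.5%, Team Beta 95/367 = 25.9% → the Platform team
P1: the Platform team 81/117 = 69.2%, Team Beta 65/109 = 59.6% → the Platform team
Overall: the Platform team 509/1031 = 49.4%, Team Beta 283/642 = 44.1% → the Platform team
The Platform team wins overall and in every ticket group — no reversal.

No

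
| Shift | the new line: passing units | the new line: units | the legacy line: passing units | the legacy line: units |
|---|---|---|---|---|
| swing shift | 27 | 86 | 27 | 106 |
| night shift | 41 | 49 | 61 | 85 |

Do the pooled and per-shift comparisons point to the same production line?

Yes

Swing shift: the new line 27/86 = 31.4%, the legacy line 27/106 = 25.5% → the new line
Night shift: the new line 41/49 = 83.7%, the legacy line 61/85 = 71.8% → the new line
Overall: the new line 68/135 = 50.4%, the legacy line 88/191 = 46.1% → the new line
The new line wins overall and in every shift group — no reversal.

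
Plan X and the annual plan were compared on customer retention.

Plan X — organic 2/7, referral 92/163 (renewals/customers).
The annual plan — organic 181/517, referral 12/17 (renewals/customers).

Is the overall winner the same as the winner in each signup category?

No

Organic: Plan X 2/7 = 28.6%, the annual plan 181/517 = 35.0% → the annual plan
Referral: Plan X 92/163 = 56.4%, the annual plan 12/17 = 70.6% → the annual plan
Overall: Plan X 94/170 = 55.3%, the annual plan 193/534 = 36.1% → Plan X
The annual plan wins each signup group but Plan X wins overall — the comparison reverses. The annual plan's customers skew toward organic, which has a lower base rate.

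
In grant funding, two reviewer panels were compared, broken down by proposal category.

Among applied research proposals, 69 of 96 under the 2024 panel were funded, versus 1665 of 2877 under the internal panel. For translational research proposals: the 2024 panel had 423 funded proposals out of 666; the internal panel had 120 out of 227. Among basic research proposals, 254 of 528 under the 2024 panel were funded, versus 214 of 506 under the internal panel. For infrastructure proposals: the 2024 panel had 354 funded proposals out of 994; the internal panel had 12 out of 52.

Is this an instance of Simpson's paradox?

Applied research: the 2024 panel 69/96 = 71.9%, the internal panel 1665/2877 = 57.9% → the 2024 panel
Translational research: the 2024 panel 423/666 = 63.5%, the internal panel 120/227 = 52.9% → the 2024 panel
Basic research: the 2024 panel 254/528 = 48.1%, the internal panel 214/506 = 42.3% → the 2024 panel
Infrastructure: the 2024 panel 354/994 = 35.6%, the internal panel 12/52 = 23.1% → the 2024 panel
Overall: the 2024 panel 1100/2284 = 48.2%, the internal panel 2011/3662 = 54.9% → the internal panel
The 2024 panel wins each proposal group but the internal panel wins overall — the comparison reverses. The 2024 panel's proposals skew toward infrastructure, which has a lower base rate.

Yes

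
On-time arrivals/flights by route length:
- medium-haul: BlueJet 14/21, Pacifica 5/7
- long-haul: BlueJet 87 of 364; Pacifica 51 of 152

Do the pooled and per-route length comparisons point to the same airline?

Medium-haul: BlueJet 14/21 = 66.7%, Pacifica 5/7 = 71.4% → Pacifica
Long-haul: BlueJet 87/364 = 23.9%, Pacifica 51/152 = 33.6% → Pacifica
Overall: BlueJet 101/385 = 26.2%, Pacifica 56/159 = 35.2% → Pacifica
Pacifica wins overall and in every route group — no reversal.

Yes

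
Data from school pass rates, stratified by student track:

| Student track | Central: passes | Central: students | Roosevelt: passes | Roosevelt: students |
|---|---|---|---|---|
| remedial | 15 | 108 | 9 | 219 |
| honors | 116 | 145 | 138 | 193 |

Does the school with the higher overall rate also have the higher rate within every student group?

Yes

Remedial: Central 15/108 = 13.9%, Roosevelt 9/219 = 4.1% → Central
Honors: Central 116/145 = 80.0%, Roosevelt 138/193 = 71.5% → Central
Overall: Central 131/253 = 51.8%, Roosevelt 147/412 = 35.7% → Central
Central wins overall and in every student group — no reversal.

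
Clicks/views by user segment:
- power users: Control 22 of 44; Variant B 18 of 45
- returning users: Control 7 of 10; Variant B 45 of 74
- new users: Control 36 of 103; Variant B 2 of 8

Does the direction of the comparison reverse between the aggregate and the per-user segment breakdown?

Power users: Control 22/44 = 50.0%, Variant B 18/45 = 40.0% → Control
Returning users: Control 7/10 = 70.0%, Variant B 45/74 = 60.8% → Control
New users: Control 36/103 = 35.0%, Variant B 2/8 = 25.0% → Control
Overall: Control 65/157 = 41.4%, Variant B 65/127 = 51.2% → Variant B
Control wins each user group but Variant B wins overall — the comparison reverses. Control's views skew toward new users, which has a lower base rate.

Yes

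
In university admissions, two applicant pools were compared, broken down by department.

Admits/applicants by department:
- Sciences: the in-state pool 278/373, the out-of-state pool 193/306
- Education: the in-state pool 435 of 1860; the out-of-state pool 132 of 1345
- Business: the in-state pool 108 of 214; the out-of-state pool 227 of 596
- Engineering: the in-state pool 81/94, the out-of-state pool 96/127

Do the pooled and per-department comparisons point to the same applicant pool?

Yes

Sciences: the in-state pool 278/373 = 74.5%, the out-of-state pool 193/306 = 63.1% → the in-state pool
Education: the in-state pool 435/1860 = 23.4%, the out-of-state pool 132/1345 = 9.8% → the in-state pool
Business: the in-state pool 108/214 = 50.5%, the out-of-state pool 227/596 = 38.1% → the in-state pool
Engineering: the in-state pool 81/94 = 86.2%, the out-of-state pool 96/127 = 75.6% → the in-state pool
Overall: the in-state pool 902/2541 = 35.5%, the out-of-state pool 648/2374 = 27.3% → the in-state pool
The in-state pool wins overall and in every department group — no reversal.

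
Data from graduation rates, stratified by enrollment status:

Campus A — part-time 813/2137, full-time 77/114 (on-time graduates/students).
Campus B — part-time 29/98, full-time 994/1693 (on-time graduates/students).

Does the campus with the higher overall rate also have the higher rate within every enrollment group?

No

Part-time: Campus A 813/2137 = 38.0%, Campus B 29/98 = 29.6% → Campus A
Full-time: Campus A 77/114 = 67.5%, Campus B 994/1693 = 58.7% → Campus A
Overall: Campus A 890/2251 = 39.5%, Campus B 1023/1791 = 57.1% → Campus B
Campus A wins each enrollment group but Campus B wins overall — the comparison reverses. Campus A's students skew toward part-time, which has a lower base rate.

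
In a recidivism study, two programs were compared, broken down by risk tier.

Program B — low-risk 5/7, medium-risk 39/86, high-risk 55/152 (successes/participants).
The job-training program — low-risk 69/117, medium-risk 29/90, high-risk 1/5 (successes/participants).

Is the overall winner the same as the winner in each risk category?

No

Low-risk: Program B 5/7 = 71.4%, the job-training program 69/117 = 59.0% → Program B
Medium-risk: Program B 39/86 = 45.3%, the job-training program 29/90 = 32.2% → Program B
High-risk: Program B 55/152 = 36.2%, the job-training program 1/5 = 20.0% → Program B
Overall: Program B 99/245 = 40.4%, the job-training program 99/212 = 46.7% → the job-training program
Program B wins each risk group but the job-training program wins overall — the comparison reverses. Program B's participants skew toward high-risk, which has a lower base rate.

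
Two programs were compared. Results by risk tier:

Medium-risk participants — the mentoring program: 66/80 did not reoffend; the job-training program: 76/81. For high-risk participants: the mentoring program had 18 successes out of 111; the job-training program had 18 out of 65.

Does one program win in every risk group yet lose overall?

No

Medium-risk: the mentoring program 66/80 = 82.5%, the job-training program 76/81 = 93.8% → the job-training program
High-risk: the mentoring program 18/111 = 16.2%, the job-training program 18/65 = 27.7% → the job-training program
Overall: the mentoring program 84/191 = 44.0%, the job-training program 94/146 = 64.4% → the job-training program
The job-training program wins overall and in every risk group — no reversal.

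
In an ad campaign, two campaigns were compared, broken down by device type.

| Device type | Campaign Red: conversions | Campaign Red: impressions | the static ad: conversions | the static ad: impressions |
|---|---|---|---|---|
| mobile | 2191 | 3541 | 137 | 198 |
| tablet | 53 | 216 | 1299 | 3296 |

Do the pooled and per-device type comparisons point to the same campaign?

Mobile: Campaign Red 2191/3541 = 61.9%, the static ad 137/198 = 69.2% → the static ad
Tablet: Campaign Red 53/216 = 24.5%, the static ad 1299/3296 = 39.4% → the static ad
Overall: Campaign Red 2244/3757 = 59.7%, the static ad 1436/3494 = 41.1% → Campaign Red
The static ad wins each device group but Campaign Red wins overall — the comparison reverses. The static ad's impressions skew toward tablet, which has a lower base rate.

No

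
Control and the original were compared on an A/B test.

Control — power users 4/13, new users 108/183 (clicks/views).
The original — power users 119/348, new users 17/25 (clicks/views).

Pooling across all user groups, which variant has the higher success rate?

Power users: Control 4/13 = 30.8%, the original 119/348 = 34.2% → the original
New users: Control 108/183 = 59.0%, the original 17/25 = 68.0% → the original
Overall: Control 112/196 = 57.1%, the original 136/373 = 36.5% → Control
(The original wins every user group but Control wins overall — the original's views skew toward the low-rate power users group.)

Control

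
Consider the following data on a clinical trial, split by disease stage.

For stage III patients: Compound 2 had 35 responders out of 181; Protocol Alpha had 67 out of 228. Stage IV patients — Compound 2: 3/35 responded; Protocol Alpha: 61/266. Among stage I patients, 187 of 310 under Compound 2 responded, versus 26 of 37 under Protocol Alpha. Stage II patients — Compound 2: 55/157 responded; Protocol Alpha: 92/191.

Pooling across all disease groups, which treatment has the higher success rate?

Stage III: Compound 2 35/181 = 19.3%, Protocol Alpha 67/228 = 29.4% → Protocol Alpha
Stage IV: Compound 2 3/35 = 8.6%, Protocol Alpha 61/266 = 22.9% → Protocol Alpha
Stage I: Compound 2 187/310 = 60.3%, Protocol Alpha 26/37 = 70.3% → Protocol Alpha
Stage II: Compound 2 55/157 = 35.0%, Protocol Alpha 92/191 = 48.2% → Protocol Alpha
Overall: Compound 2 280/683 = 41.0%, Protocol Alpha 246/722 = 34.1% → Compound 2
(Protocol Alpha wins every disease group but Compound 2 wins overall — Protocol Alpha's patients skew toward the low-rate stage IV group.)

Compound 2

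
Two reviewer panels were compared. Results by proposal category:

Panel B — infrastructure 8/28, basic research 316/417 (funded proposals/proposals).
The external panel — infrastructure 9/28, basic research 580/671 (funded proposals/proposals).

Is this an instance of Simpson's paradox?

Infrastructure: Panel B 8/28 = 28.6%, the external panel 9/28 = 32.1% → the external panel
Basic research: Panel B 316/417 = 75.8%, the external panel 580/671 = 86.4% → the external panel
Overall: Panel B 324/445 = 72.8%, the external panel 589/699 = 84.3% → the external panel
The external panel wins overall and in every proposal group — no reversal.

No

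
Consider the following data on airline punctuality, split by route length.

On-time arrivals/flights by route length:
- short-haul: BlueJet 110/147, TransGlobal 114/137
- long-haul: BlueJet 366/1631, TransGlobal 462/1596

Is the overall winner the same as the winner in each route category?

Short-haul: BlueJet 110/147 = 74.8%, TransGlobal 114/137 = 83.2% → TransGlobal
Long-haul: BlueJet 366/1631 = 22.4%, TransGlobal 462/1596 = 28.9% → TransGlobal
Overall: BlueJet 476/1778 = 26.8%, TransGlobal 576/1733 = 33.2% → TransGlobal
TransGlobal wins overall and in every route group — no reversal.

Yes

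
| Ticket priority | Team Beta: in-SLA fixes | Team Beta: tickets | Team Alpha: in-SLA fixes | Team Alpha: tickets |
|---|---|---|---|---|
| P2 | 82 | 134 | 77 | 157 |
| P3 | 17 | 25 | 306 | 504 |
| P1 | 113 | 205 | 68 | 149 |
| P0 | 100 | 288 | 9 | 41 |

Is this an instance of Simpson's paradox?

Yes

P2: Team Beta 82/134 = 61.2%, Team Alpha 77/157 = 49.0% → Team Beta
P3: Team Beta 17/25 = 68.0%, Team Alpha 306/504 = 60.7% → Team Beta
P1: Team Beta 113/205 = 55.1%, Team Alpha 68/149 = 45.6% → Team Beta
P0: Team Beta 100/288 = 34.7%, Team Alpha 9/41 = 22.0% → Team Beta
Overall: Team Beta 312/652 = 47.9%, Team Alpha 460/851 = 54.1% → Team Alpha
Team Beta wins each ticket group but Team Alpha wins overall — the comparison reverses. Team Beta's tickets skew toward P0, which has a lower base rate.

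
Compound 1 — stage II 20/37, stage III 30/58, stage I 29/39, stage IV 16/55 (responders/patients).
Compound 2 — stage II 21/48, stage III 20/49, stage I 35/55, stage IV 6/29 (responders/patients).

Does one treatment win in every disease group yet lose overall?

Stage II: Compound 1 20/37 = 54.1%, Compound 2 21/48 = 43.8% → Compound 1
Stage III: Compound 1 30/58 = 51.7%, Compound 2 20/49 = 40.8% → Compound 1
Stage I: Compound 1 29/39 = 74.4%, Compound 2 35/55 = 63.6% → Compound 1
Stage IV: Compound 1 16/55 = 29.1%, Compound 2 6/29 = 20.7% → Compound 1
Overall: Compound 1 95/189 = 50.3%, Compound 2 82/181 = 45.3% → Compound 1
Compound 1 wins overall and in every disease group — no reversal.

No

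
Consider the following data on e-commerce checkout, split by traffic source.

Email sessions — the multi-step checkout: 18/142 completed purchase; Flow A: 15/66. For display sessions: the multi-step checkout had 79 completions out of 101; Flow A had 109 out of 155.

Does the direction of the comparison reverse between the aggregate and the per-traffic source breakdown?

No

Email: the multi-step checkout 18/142 = 12.7%, Flow A 15/66 = 22.7% → Flow A
Display: the multi-step checkout 79/101 = 78.2%, Flow A 109/155 = 70.3% → the multi-step checkout
Overall: the multi-step checkout 97/243 = 39.9%, Flow A 124/221 = 56.1% → Flow A
Neither sweeps: the multi-step checkout wins 1 of 2 groups, Flow A wins 1. Flow A wins overall but not every group — no Simpson reversal.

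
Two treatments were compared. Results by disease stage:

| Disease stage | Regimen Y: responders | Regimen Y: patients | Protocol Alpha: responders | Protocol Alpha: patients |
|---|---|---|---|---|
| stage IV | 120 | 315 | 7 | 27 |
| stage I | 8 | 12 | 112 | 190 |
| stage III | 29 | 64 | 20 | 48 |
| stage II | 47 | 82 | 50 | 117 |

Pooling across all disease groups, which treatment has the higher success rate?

Protocol Alpha

Stage IV: Regimen Y 120/315 = 38.1%, Protocol Alpha 7/27 = 25.9% → Regimen Y
Stage I: Regimen Y 8/12 = 66.7%, Protocol Alpha 112/190 = 58.9% → Regimen Y
Stage III: Regimen Y 29/64 = 45.3%, Protocol Alpha 20/48 = 41.7% → Regimen Y
Stage II: Regimen Y 47/82 = 57.3%, Protocol Alpha 50/117 = 42.7% → Regimen Y
Overall: Regimen Y 204/473 = 43.1%, Protocol Alpha 189/382 = 49.5% → Protocol Alpha
(Regimen Y wins every disease group but Protocol Alpha wins overall — Regimen Y's patients skew toward the low-rate stage IV group.)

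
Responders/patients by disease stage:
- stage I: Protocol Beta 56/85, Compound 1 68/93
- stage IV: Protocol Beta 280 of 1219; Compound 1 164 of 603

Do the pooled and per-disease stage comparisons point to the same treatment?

Stage I: Protocol Beta 56/85 = 65.9%, Compound 1 68/93 = 73.1% → Compound 1
Stage IV: Protocol Beta 280/1219 = 23.0%, Compound 1 164/603 = 27.2% → Compound 1
Overall: Protocol Beta 336/1304 = 25.8%, Compound 1 232/696 = 33.3% → Compound 1
Compound 1 wins overall and in every disease group — no reversal.

Yes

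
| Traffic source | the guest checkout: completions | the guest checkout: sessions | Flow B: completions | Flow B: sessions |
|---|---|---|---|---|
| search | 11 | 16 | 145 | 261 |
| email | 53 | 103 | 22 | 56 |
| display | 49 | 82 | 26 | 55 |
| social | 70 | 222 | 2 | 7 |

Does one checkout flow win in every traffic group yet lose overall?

Search: the guest checkout 11/16 = 68.8%, Flow B 145/261 = 55.6% → the guest checkout
Email: the guest checkout 53/103 = 51.5%, Flow B 22/56 = 39.3% → the guest checkout
Display: the guest checkout 49/82 = 59.8%, Flow B 26/55 = 47.3% → the guest checkout
Social: the guest checkout 70/222 = 31.5%, Flow B 2/7 = 28.6% → the guest checkout
Overall: the guest checkout 183/423 = 43.3%, Flow B 195/379 = 51.5% → Flow B
The guest checkout wins each traffic group but Flow B wins overall — the comparison reverses. The guest checkout's sessions skew toward social, which has a lower base rate.

Yes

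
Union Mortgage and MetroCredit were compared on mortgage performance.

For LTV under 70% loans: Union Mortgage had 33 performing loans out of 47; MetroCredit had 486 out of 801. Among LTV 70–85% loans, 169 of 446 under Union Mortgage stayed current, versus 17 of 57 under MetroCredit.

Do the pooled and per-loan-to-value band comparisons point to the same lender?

No

LTV under 70%: Union Mortgage 33/47 = 70.2%, MetroCredit 486/801 = 60.7% → Union Mortgage
LTV 70–85%: Union Mortgage 169/446 = 37.9%, MetroCredit 17/57 = 29.8% → Union Mortgage
Overall: Union Mortgage 202/493 = 41.0%, MetroCredit 503/858 = 58.6% → MetroCredit
Union Mortgage wins each loan-to-value group but MetroCredit wins overall — the comparison reverses. Union Mortgage's loans skew toward LTV 70–85%, which has a lower base rate.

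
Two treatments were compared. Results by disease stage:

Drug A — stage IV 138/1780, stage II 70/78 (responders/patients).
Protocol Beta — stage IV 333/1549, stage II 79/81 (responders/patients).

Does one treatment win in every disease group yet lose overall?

Stage IV: Drug A 138/1780 = 7.8%, Protocol Beta 333/1549 = 21.5% → Protocol Beta
Stage II: Drug A 70/78 = 89.7%, Protocol Beta 79/81 = 97.5% → Protocol Beta
Overall: Drug A 208/1858 = 11.2%, Protocol Beta 412/1630 = 25.3% → Protocol Beta
Protocol Beta wins overall and in every disease group — no reversal.

No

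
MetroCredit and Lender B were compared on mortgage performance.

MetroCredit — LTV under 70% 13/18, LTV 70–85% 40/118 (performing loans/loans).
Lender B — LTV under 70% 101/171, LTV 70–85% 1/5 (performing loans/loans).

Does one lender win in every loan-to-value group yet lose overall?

LTV under 70%: MetroCredit 13/18 = 72.2%, Lender B 101/171 = 59.1% → MetroCredit
LTV 70–85%: MetroCredit 40/118 = 33.9%, Lender B 1/5 = 20.0% → MetroCredit
Overall: MetroCredit 53/136 = 39.0%, Lender B 102/176 = 58.0% → Lender B
MetroCredit wins each loan-to-value group but Lender B wins overall — the comparison reverses. MetroCredit's loans skew toward LTV 70–85%, which has a lower base rate.

Yes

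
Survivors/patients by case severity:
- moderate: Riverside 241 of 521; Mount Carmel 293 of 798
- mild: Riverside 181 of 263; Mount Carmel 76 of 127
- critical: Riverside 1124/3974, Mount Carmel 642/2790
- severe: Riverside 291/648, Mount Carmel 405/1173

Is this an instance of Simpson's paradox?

Moderate: Riverside 241/521 = 46.3%, Mount Carmel 293/798 = 36.7% → Riverside
Mild: Riverside 181/263 = 68.8%, Mount Carmel 76/127 = 59.8% → Riverside
Critical: Riverside 1124/3974 = 28.3%, Mount Carmel 642/2790 = 23.0% → Riverside
Severe: Riverside 291/648 = 44.9%, Mount Carmel 405/1173 = 34.5% → Riverside
Overall: Riverside 1837/5406 = 34.0%, Mount Carmel 1416/4888 = 29.0% → Riverside
Riverside wins overall and in every case group — no reversal.

No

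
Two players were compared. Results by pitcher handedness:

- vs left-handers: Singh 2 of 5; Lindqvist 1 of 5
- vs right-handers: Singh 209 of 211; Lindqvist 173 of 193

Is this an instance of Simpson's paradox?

Vs left-handers: Singh 2/5 = 40.0%, Lindqvist 1/5 = 20.0% → Singh
Vs right-handers: Singh 209/211 = 99.1%, Lindqvist 173/193 = 89.6% → Singh
Overall: Singh 211/216 = 97.7%, Lindqvist 174/198 = 87.9% → Singh
Singh wins overall and in every pitcher group — no reversal.

No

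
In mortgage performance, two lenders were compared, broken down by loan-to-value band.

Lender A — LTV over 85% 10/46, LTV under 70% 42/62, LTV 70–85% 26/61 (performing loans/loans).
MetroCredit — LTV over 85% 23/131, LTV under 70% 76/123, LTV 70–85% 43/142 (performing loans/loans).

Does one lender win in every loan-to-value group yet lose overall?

LTV over 85%: Lender A 10/46 = 21.7%, MetroCredit 23/131 = 17.6% → Lender A
LTV under 70%: Lender A 42/62 = 67.7%, MetroCredit 76/123 = 61.8% → Lender A
LTV 70–85%: Lender A 26/61 = 42.6%, MetroCredit 43/142 = 30.3% → Lender A
Overall: Lender A 78/169 = 46.2%, MetroCredit 142/396 = 35.9% → Lender A
Lender A wins overall and in every loan-to-value group — no reversal.

No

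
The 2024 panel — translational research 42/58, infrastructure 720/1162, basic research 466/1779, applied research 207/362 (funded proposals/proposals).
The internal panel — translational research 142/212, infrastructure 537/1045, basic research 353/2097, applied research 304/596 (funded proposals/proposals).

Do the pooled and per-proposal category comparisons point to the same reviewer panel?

Translational research: the 2024 panel 42/58 = 72.4%, the internal panel 142/212 = 67.0% → the 2024 panel
Infrastructure: the 2024 panel 720/1162 = 62.0%, the internal panel 537/1045 = 51.4% → the 2024 panel
Basic research: the 2024 panel 466/1779 = 26.2%, the internal panel 353/2097 = 16.8% → the 2024 panel
Applied research: the 2024 panel 207/362 = 57.2%, the internal panel 304/596 = 51.0% → the 2024 panel
Overall: the 2024 panel 1435/3361 = 42.7%, the internal panel 1336/3950 = 33.8% → the 2024 panel
The 2024 panel wins overall and in every proposal group — no reversal.

Yes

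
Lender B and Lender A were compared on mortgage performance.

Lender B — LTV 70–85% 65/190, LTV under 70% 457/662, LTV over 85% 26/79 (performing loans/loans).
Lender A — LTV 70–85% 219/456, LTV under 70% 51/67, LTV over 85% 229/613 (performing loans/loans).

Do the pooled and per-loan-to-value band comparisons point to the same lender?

LTV 70–85%: Lender B 65/190 = 34.2%, Lender A 219/456 = 48.0% → Lender A
LTV under 70%: Lender B 457/662 = 69.0%, Lender A 51/67 = 76.1% → Lender A
LTV over 85%: Lender B 26/79 = 32.9%, Lender A 229/613 = 37.4% → Lender A
Overall: Lender B 548/931 = 58.9%, Lender A 499/1136 = 43.9% → Lender B
Lender A wins each loan-to-value group but Lender B wins overall — the comparison reverses. Lender A's loans skew toward LTV over 85%, which has a lower base rate.

No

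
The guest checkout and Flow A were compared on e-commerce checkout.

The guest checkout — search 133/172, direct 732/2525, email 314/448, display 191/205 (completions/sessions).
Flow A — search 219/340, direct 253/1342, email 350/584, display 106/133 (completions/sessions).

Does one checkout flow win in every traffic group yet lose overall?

Search: the guest checkout 133/172 = 77.3%, Flow A 219/340 = 64.4% → the guest checkout
Direct: the guest checkout 732/2525 = 29.0%, Flow A 253/1342 = 18.9% → the guest checkout
Email: the guest checkout 314/448 = 70.1%, Flow A 350/584 = 59.9% → the guest checkout
Display: the guest checkout 191/205 = 93.2%, Flow A 106/133 = 79.7% → the guest checkout
Overall: the guest checkout 1370/3350 = 40.9%, Flow A 928/2399 = 38.7% → the guest checkout
The guest checkout wins overall and in every traffic group — no reversal.

No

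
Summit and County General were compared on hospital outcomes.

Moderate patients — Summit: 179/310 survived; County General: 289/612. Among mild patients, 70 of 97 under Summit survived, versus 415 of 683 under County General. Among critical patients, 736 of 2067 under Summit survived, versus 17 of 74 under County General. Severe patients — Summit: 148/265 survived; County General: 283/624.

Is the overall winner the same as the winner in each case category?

No

Moderate: Summit 179/310 = 57.7%, County General 289/612 = 47.2% → Summit
Mild: Summit 70/97 = 72.2%, County General 415/683 = 60.8% → Summit
Critical: Summit 736/2067 = 35.6%, County General 17/74 = 23.0% → Summit
Severe: Summit 148/265 = 55.8%, County General 283/624 = 45.4% → Summit
Overall: Summit 1133/2739 = 41.4%, County General 1004/1993 = 50.4% → County General
Summit wins each case group but County General wins overall — the comparison reverses. Summit's patients skew toward critical, which has a lower base rate.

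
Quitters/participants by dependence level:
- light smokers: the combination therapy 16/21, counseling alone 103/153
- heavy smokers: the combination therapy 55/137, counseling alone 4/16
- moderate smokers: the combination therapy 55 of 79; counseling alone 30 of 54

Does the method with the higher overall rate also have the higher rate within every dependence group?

Light smokers: the combination therapy 16/21 = 76.2%, counseling alone 103/153 = 67.3% → the combination therapy
Heavy smokers: the combination therapy 55/137 = 40.1%, counseling alone 4/16 = 25.0% → the combination therapy
Moderate smokers: the combination therapy 55/79 = 69.6%, counseling alone 30/54 = 55.6% → the combination therapy
Overall: the combination therapy 126/237 = 53.2%, counseling alone 137/223 = 61.4% → counseling alone
The combination therapy wins each dependence group but counseling alone wins overall — the comparison reverses. The combination therapy's participants skew toward heavy smokers, which has a lower base rate.

No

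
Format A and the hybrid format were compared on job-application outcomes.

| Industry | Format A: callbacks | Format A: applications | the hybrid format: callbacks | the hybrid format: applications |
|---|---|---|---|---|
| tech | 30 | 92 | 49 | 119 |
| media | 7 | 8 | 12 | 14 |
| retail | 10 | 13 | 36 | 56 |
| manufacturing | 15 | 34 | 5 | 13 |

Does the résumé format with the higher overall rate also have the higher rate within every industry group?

No

Tech: Format A 30/92 = 32.6%, the hybrid format 49/119 = 41.2% → the hybrid format
Media: Format A 7/8 = 87.5%, the hybrid format 12/14 = 85.7% → Format A
Retail: Format A 10/13 = 76.9%, the hybrid format 36/56 = 64.3% → Format A
Manufacturing: Format A 15/34 = 44.1%, the hybrid format 5/13 = 38.5% → Format A
Overall: Format A 62/147 = 42.2%, the hybrid format 102/202 = 50.5% → the hybrid format
Neither sweeps: Format A wins 3 of 4 groups, the hybrid format wins 1. The hybrid format wins overall but not every group — no Simpson reversal.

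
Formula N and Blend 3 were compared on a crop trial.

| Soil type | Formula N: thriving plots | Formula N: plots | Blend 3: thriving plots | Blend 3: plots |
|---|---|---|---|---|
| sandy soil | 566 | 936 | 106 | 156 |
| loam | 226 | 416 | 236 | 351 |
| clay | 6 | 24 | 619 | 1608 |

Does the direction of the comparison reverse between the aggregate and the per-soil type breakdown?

Yes

Sandy soil: Formula N 566/936 = 60.5%, Blend 3 106/156 = 67.9% → Blend 3
Loam: Formula N 226/416 = 54.3%, Blend 3 236/351 = 67.2% → Blend 3
Clay: Formula N 6/24 = 25.0%, Blend 3 619/1608 = 38.5% → Blend 3
Overall: Formula N 798/1376 = 58.0%, Blend 3 961/2115 = 45.4% → Formula N
Blend 3 wins each soil group but Formula N wins overall — the comparison reverses. Blend 3's plots skew toward clay, which has a lower base rate.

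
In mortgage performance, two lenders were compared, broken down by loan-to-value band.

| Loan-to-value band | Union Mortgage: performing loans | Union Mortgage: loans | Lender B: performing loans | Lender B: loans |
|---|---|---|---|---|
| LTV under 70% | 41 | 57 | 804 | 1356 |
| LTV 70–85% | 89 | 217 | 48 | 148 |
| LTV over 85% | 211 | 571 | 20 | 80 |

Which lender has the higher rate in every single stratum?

Union Mortgage

LTV under 70%: Union Mortgage 41/57 = 71.9%, Lender B 804/1356 = 59.3% → Union Mortgage
LTV 70–85%: Union Mortgage 89/217 = 41.0%, Lender B 48/148 = 32.4% → Union Mortgage
LTV over 85%: Union Mortgage 211/571 = 37.0%, Lender B 20/80 = 25.0% → Union Mortgage
Union Mortgage has the higher rate in all 3 groups.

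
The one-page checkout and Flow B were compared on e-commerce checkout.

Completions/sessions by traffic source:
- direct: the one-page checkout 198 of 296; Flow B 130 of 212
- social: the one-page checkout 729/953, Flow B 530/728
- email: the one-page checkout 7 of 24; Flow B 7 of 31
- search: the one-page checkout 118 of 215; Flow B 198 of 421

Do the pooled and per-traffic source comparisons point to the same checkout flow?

Direct: the one-page checkout 198/296 = 66.9%, Flow B 130/212 = 61.3% → the one-page checkout
Social: the one-page checkout 729/953 = 76.5%, Flow B 530/728 = 72.8% → the one-page checkout
Email: the one-page checkout 7/24 = 29.2%, Flow B 7/31 = 22.6% → the one-page checkout
Search: the one-page checkout 118/215 = 54.9%, Flow B 198/421 = 47.0% → the one-page checkout
Overall: the one-page checkout 1052/1488 = 70.7%, Flow B 865/1392 = 62.1% → the one-page checkout
The one-page checkout wins overall and in every traffic group — no reversal.

Yes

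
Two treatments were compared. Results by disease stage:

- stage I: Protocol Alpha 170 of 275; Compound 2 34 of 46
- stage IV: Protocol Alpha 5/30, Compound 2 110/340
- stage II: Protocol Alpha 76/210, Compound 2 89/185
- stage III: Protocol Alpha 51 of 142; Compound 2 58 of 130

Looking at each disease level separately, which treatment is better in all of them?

Compound 2

Stage I: Protocol Alpha 170/275 = 61.8%, Compound 2 34/46 = 73.9% → Compound 2
Stage IV: Protocol Alpha 5/30 = 16.7%, Compound 2 110/340 = 32.4% → Compound 2
Stage II: Protocol Alpha 76/210 = 36.2%, Compound 2 89/185 = 48.1% → Compound 2
Stage III: Protocol Alpha 51/142 = 35.9%, Compound 2 58/130 = 44.6% → Compound 2
Compound 2 has the higher rate in all 4 groups.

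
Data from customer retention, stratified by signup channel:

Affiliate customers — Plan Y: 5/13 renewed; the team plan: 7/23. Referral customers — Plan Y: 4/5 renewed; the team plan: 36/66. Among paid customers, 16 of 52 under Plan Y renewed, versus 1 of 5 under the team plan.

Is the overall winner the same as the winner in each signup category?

Affiliate: Plan Y 5/13 = 38.5%, the team plan 7/23 = 30.4% → Plan Y
Referral: Plan Y 4/5 = 80.0%, the team plan 36/66 = 54.5% → Plan Y
Paid: Plan Y 16/52 = 30.8%, the team plan 1/5 = 20.0% → Plan Y
Overall: Plan Y 25/70 = 35.7%, the team plan 44/94 = 46.8% → the team plan
Plan Y wins each signup group but the team plan wins overall — the comparison reverses. Plan Y's customers skew toward paid, which has a lower base rate.

No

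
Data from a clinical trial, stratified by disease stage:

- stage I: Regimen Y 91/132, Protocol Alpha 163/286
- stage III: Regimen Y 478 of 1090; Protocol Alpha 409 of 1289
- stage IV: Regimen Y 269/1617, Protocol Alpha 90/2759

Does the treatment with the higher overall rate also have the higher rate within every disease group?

Stage I: Regimen Y 91/132 = 68.9%, Protocol Alpha 163/286 = 57.0% → Regimen Y
Stage III: Regimen Y 478/1090 = 43.9%, Protocol Alpha 409/1289 = 31.7% → Regimen Y
Stage IV: Regimen Y 269/1617 = 16.6%, Protocol Alpha 90/2759 = 3.3% → Regimen Y
Overall: Regimen Y 838/2839 = 29.5%, Protocol Alpha 662/4334 = 15.3% → Regimen Y
Regimen Y wins overall and in every disease group — no reversal.

Yes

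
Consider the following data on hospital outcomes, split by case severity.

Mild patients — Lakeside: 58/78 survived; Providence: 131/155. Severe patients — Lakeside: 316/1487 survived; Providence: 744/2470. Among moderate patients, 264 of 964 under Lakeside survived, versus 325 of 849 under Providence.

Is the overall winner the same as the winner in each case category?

Mild: Lakeside 58/78 = 74.4%, Providence 131/155 = 84.5% → Providence
Severe: Lakeside 316/1487 = 21.3%, Providence 744/2470 = 30.1% → Providence
Moderate: Lakeside 264/964 = 27.4%, Providence 325/849 = 38.3% → Providence
Overall: Lakeside 638/2529 = 25.2%, Providence 1200/3474 = 34.5% → Providence
Providence wins overall and in every case group — no reversal.

Yes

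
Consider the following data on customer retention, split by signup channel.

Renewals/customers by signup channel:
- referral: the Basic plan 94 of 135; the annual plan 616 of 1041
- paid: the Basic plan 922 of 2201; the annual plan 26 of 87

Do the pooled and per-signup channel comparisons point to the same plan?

No

Referral: the Basic plan 94/135 = 69.6%, the annual plan 616/1041 = 59.2% → the Basic plan
Paid: the Basic plan 922/2201 = 41.9%, the annual plan 26/87 = 29.9% → the Basic plan
Overall: the Basic plan 1016/2336 = 43.5%, the annual plan 642/1128 = 56.9% → the annual plan
The Basic plan wins each signup group but the annual plan wins overall — the comparison reverses. The Basic plan's customers skew toward paid, which has a lower base rate.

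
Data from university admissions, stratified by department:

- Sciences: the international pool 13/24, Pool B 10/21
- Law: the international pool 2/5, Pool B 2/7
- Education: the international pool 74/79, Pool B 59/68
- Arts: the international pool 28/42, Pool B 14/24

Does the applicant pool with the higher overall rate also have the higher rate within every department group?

Sciences: the international pool 13/24 = 54.2%, Pool B 10/21 = 47.6% → the international pool
Law: the international pool 2/5 = 40.0%, Pool B 2/7 = 28.6% → the international pool
Education: the international pool 74/79 = 93.7%, Pool B 59/68 = 86.8% → the international pool
Arts: the international pool 28/42 = 66.7%, Pool B 14/24 = 58.3% → the international pool
Overall: the international pool 117/150 = 78.0%, Pool B 85/120 = 70.8% → the international pool
The international pool wins overall and in every department group — no reversal.

Yes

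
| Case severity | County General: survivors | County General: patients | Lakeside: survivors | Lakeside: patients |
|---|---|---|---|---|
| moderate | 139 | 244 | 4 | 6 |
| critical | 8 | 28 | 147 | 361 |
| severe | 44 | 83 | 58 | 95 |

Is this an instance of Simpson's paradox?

Yes

Moderate: County General 139/244 = 57.0%, Lakeside 4/6 = 66.7% → Lakeside
Critical: County General 8/28 = 28.6%, Lakeside 147/361 = 40.7% → Lakeside
Severe: County General 44/83 = 53.0%, Lakeside 58/95 = 61.1% → Lakeside
Overall: County General 191/355 = 53.8%, Lakeside 209/462 = 45.2% → County General
Lakeside wins each case group but County General wins overall — the comparison reverses. Lakeside's patients skew toward critical, which has a lower base rate.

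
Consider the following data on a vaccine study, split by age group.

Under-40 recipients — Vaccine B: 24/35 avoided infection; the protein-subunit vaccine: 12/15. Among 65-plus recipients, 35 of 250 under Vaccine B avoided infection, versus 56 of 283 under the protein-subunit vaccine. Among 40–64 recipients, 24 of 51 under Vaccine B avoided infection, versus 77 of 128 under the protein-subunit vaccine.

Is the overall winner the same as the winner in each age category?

Under-40: Vaccine B 24/35 = 68.6%, the protein-subunit vaccine 12/15 = 80.0% → the protein-subunit vaccine
65-plus: Vaccine B 35/250 = 14.0%, the protein-subunit vaccine 56/283 = 19.8% → the protein-subunit vaccine
40–64: Vaccine B 24/51 = 47.1%, the protein-subunit vaccine 77/128 = 60.2% → the protein-subunit vaccine
Overall: Vaccine B 83/336 = 24.7%, the protein-subunit vaccine 145/426 = 34.0% → the protein-subunit vaccine
The protein-subunit vaccine wins overall and in every age group — no reversal.

Yes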